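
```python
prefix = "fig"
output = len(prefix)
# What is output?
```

Trace:
`prefix = "fig"` → prefix = 'fig'
`output = len(prefix)` → output = 3
So output = 3

Answer: 3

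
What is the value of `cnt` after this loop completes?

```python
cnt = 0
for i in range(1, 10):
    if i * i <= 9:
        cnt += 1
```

Count numbers where i² ≤ 9
`cnt` takes the values: 0 → 1 → 2 → 3

Answer: 3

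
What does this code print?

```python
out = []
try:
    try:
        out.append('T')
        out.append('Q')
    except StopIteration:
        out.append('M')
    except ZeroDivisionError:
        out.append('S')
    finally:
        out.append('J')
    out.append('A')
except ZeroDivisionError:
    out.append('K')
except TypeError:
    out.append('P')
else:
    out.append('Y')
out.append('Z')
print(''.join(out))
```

Execution trace: 'T' (inner try body) → 'Q' (inner try body, no exception) → 'J' (inner finally) → 'A' (try body, no exception) → 'Y' (else) → 'Z' (after the try/except). Output: TQJAYZ

Answer: TQJAYZ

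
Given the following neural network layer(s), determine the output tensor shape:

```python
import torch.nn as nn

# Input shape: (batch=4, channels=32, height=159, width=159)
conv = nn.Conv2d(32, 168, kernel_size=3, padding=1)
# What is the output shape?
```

Input: (4, 32, 159, 159) -> Output: (4, 168, 159, 159)

Answer: (4, 168, 159, 159)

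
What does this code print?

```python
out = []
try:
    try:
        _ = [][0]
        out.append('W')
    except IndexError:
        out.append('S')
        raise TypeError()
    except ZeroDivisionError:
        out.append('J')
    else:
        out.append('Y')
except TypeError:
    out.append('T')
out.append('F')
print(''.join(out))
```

Execution trace: 'S' (inner except IndexError) → 'T' (outer except TypeError) → 'F' (after the try/except). Output: STF

Answer: STF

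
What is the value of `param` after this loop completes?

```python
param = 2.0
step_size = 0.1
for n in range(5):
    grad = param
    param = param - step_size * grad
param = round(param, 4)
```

Gradient descent: w = 2.0 * (1 - 0.1)^5
`param` takes the values: 2.0 → 1.8 → 1.62 → 1.458 → 1.3122 → 1.18098 → 1.181

Answer: 1.181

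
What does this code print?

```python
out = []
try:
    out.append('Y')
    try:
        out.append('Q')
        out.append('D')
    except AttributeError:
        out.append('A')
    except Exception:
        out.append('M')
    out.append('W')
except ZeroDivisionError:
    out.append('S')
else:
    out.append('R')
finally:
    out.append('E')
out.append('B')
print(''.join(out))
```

Execution trace: 'Y' (try body) → 'Q' (inner try body) → 'D' (inner try body, no exception) → 'W' (try body, no exception) → 'R' (else) → 'E' (finally) → 'B' (after the try/except). Output: YQDWREB

Answer: YQDWREB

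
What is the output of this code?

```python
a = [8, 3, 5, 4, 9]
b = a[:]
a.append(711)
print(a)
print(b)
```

Key concept: slice [:] creates copy.
Step by step:
`a = [8, 3, 5, 4, 9]` → a = [8, 3, 5, 4, 9]
`b = a[:]` → b = [8, 3, 5, 4, 9]
`a.append(711)` → a = [8, 3, 5, 4, 9, 711]
`print(a)` → prints [8, 3, 5, 4, 9, 711]
`print(b)` → prints [8, 3, 5, 4, 9]

Answer:
[8, 3, 5, 4, 9, 711]
[8, 3, 5, 4, 9]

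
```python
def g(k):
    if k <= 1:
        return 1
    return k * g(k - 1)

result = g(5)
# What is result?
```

g(5) = 5 * 4 * 3 * 2 * 1 = 120

Answer: 120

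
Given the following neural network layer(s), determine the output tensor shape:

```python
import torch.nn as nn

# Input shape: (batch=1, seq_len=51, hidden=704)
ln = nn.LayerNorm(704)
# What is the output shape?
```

Input: (1, 51, 704) -> Output: (1, 51, 704)

Answer: (1, 51, 704)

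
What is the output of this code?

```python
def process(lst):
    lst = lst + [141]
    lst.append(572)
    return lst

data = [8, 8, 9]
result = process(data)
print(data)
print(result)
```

Key concept: rebinding parameter vs mutation.
Step by step:
`data = [8, 8, 9]` → data = [8, 8, 9]
`result = process(data)` → result = [8, 8, 9, 141, 572]
`print(data)` → prints [8, 8, 9]
`print(result)` → prints [8, 8, 9, 141, 572]

Answer:
[8, 8, 9]
[8, 8, 9, 141, 572]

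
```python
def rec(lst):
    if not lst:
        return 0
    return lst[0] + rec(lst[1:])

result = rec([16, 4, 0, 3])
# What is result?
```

16 + 4 + 0 + 3 + 0 = 23

Answer: 23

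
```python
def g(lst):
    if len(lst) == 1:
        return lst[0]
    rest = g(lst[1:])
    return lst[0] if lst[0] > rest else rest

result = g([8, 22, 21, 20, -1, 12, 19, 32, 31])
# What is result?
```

Recursive max over [8, 22, 21, 20, -1, 12, 19, 32, 31] = 32

Answer: 32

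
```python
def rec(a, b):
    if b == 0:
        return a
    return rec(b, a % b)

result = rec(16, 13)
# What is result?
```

rec(16, 13) -> rec(13, 3) -> rec(3, 1) -> rec(1, 0) -> 1

Answer: 1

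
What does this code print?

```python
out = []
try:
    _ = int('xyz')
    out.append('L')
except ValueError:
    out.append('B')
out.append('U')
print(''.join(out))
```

Execution trace: 'B' (except ValueError) → 'U' (after the try/except). Output: BU

Answer: BU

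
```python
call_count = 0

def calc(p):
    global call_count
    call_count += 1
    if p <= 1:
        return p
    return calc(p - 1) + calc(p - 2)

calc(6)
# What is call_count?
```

Calls(p) = 1 + Calls(p-1) + Calls(p-2); Calls(0)=Calls(1)=1. For p=6 this gives 25.

Answer: 25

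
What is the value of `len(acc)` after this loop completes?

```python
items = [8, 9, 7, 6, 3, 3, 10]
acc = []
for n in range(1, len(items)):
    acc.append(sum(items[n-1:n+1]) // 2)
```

Number of 2-element averages
`acc` takes the values: [] → [8] → [8, 8] → [8, 8, 6] → [8, 8, 6, 4] → [8, 8, 6, 4, 3] → [8, 8, 6, 4, 3, 6]
So `len(acc)` = 6

Answer: 6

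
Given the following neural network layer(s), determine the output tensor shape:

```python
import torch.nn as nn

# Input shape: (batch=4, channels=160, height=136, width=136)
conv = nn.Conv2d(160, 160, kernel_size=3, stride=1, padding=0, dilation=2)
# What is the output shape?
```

Input: (4, 160, 136, 136) -> Output: (4, 160, 132, 132)

Answer: (4, 160, 132, 132)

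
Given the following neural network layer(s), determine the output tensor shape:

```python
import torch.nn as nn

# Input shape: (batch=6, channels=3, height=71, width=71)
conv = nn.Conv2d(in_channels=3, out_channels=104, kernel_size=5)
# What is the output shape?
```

Input: (6, 3, 71, 71) -> Output: (6, 104, 67, 67)

Answer: (6, 104, 67, 67)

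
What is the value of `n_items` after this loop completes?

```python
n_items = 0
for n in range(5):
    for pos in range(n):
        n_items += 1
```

Triangle number: 0+1+2+...+4
`n_items` takes the values: 0 → 1 → 2 → 3 → 4 → 5 → 6 → 7 → 8 → 9 → 10

Answer: 10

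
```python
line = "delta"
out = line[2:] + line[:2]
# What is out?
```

Trace:
`line = "delta"` → line = 'delta'
`out = line[2:] + line[:2]` → out = 'ltade'
So out = 'ltade'

Answer: 'ltade'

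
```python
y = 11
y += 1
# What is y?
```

Trace:
`y = 11` → y = 11
`y += 1` → y = 12
So y = 12

Answer: 12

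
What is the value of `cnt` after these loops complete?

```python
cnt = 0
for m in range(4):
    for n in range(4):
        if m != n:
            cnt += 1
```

4² - 4 (exclude diagonal)
`cnt` takes the values: 0 → 1 → 2 → 3 → 4 → 5 → 6 → 7 → 8 → 9 → 10 → 11 → 12

Answer: 12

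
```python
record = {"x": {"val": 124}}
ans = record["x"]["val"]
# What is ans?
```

Trace:
`record = {"x": {"val": 124}}` → record = {'x': {'val': 124}}
`ans = record["x"]["val"]` → ans = 124
So ans = 124

Answer: 124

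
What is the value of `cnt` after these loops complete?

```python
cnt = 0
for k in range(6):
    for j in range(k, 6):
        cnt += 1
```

Upper triangle: 6 + 5 + ... + 1
`cnt` takes the values: 0 → 1 → 2 → 3 → 4 → 5 → 6 → 7 → 8 → 9 → 10 → 11 → 12 → 13 → 14 → 15 → 16 → 17 → 18 → 19 → 20 → 21

Answer: 21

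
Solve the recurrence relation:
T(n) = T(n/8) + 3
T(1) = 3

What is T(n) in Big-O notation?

Each step divides n by 8 and adds 3. After log_8(n) steps we reach T(1)=3. So T(n) = 3·log_8(n) + 3 = O(log n).

Answer: O(log n)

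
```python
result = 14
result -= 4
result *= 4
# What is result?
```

Trace:
`result = 14` → result = 14
`result -= 4` → result = 10
`result *= 4` → result = 40
So result = 40

Answer: 40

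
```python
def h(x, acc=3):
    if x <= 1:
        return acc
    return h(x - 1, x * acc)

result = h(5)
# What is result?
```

Accumulator trace (n, acc): (5, 3) -> (4, 15) -> (3, 60) -> (2, 180) -> (1, 360) -> return 360

Answer: 360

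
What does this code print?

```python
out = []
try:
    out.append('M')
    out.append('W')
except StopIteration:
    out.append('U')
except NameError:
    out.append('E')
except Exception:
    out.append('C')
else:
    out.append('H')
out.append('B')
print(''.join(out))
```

Execution trace: 'M' (try body) → 'W' (try body, no exception) → 'H' (else) → 'B' (after the try/except). Output: MWHB

Answer: MWHB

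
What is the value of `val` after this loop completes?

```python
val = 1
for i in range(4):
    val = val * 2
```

Multiply by 2, 4 times: 1 * 2^4 = 16
`val` takes the values: 1 → 2 → 4 → 8 → 16

Answer: 16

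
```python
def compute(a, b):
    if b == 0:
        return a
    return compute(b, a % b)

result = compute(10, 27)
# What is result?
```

compute(10, 27) -> compute(27, 10) -> compute(10, 7) -> compute(7, 3) -> compute(3, 1) -> compute(1, 0) -> 1

Answer: 1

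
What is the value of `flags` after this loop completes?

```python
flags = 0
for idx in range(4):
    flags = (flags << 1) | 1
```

Build 4 consecutive 1-bits: 0b1111
`flags` takes the values: 0 → 1 → 3 → 7 → 15

Answer: 15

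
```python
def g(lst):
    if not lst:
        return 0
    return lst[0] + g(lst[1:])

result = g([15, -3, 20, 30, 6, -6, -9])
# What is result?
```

15 + (-3) + 20 + 30 + 6 + (-6) + (-9) + 0 = 53

Answer: 53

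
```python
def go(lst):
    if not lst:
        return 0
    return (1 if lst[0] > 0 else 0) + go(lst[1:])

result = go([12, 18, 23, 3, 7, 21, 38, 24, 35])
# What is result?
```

Count of positive elements in [12, 18, 23, 3, 7, 21, 38, 24, 35] = 9

Answer: 9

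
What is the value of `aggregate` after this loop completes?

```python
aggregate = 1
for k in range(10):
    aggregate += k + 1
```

Start at 1, add 1 to 10 = 56
`aggregate` takes the values: 1 → 2 → 4 → 7 → 11 → 16 → 22 → 29 → 37 → 46 → 56

Answer: 56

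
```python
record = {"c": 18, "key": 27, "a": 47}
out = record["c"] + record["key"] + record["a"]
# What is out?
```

Trace:
`record = {"c": 18, "key": 27, "a": 47}` → record = {'c': 18, 'key': 27, 'a': 47}
`out = record["c"] + record["key"] + record["a"]` → out = 92
So out = 92

Answer: 92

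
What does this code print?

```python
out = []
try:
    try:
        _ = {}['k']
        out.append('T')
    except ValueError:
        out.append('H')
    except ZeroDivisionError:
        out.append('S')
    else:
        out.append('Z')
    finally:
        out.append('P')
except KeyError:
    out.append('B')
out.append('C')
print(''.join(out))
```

Execution trace: 'P' (finally) → 'B' (outer except KeyError) → 'C' (after the try/except). Output: PBC

Answer: PBC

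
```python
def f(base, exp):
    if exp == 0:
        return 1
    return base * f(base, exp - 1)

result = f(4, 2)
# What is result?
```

f(4, 2) = 4 * 4 = 16

Answer: 16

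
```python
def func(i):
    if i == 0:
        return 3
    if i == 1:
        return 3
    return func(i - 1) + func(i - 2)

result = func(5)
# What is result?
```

Build up from base cases: func(0)=3, func(1)=3, func(2)=6, func(3)=9, func(4)=15, func(5)=24

Answer: 24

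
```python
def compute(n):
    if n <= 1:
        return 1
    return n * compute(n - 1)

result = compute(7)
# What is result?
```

compute(7) = 7 * 6 * 5 * 4 * 3 * 2 * 1 = 5040

Answer: 5040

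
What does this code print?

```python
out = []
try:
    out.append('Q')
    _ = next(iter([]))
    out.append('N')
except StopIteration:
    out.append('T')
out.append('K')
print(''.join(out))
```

Execution trace: 'Q' (try body) → 'T' (except StopIteration) → 'K' (after the try/except). Output: QTK

Answer: QTK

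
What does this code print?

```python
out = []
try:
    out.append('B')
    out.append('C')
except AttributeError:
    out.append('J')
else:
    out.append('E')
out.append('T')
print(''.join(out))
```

Execution trace: 'B' (try body) → 'C' (try body, no exception) → 'E' (else) → 'T' (after the try/except). Output: BCET

Answer: BCET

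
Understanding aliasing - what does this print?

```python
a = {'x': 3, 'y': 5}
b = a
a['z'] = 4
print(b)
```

Key concept: dict aliasing.
Step by step:
`a = {'x': 3, 'y': 5}` → a = {'x': 3, 'y': 5}
`b = a` → b = {'x': 3, 'y': 5} (same object as a)
`a['z'] = 4` → a = {'x': 3, 'y': 5, 'z': 4} (same object as b); b = {'x': 3, 'y': 5, 'z': 4} (same object as a)
`print(b)` → prints {'x': 3, 'y': 5, 'z': 4}

Answer: {'x': 3, 'y': 5, 'z': 4}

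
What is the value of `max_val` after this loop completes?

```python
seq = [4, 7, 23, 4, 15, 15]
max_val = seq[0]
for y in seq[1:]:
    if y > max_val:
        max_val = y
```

Maximum of [4, 7, 23, 4, 15, 15]
`max_val` takes the values: 4 → 7 → 23

Answer: 23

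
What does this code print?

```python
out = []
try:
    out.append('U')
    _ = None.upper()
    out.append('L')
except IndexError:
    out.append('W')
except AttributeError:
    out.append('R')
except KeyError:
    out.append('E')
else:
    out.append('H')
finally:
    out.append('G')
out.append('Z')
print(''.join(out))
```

Execution trace: 'U' (try body) → 'R' (except AttributeError) → 'G' (finally) → 'Z' (after the try/except). Output: URGZ

Answer: URGZ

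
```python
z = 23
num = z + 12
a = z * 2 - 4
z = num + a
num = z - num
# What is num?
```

Trace:
`z = 23` → z = 23
`num = z + 12` → num = 35
`a = z * 2 - 4` → a = 42
`z = num + a` → z = 77
`num = z - num` → num = 42
So num = 42

Answer: 42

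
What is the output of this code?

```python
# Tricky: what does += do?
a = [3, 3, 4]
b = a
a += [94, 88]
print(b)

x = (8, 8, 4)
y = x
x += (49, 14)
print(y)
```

Key concept: += behavior differs for mutable vs immutable.
Step by step:
`a = [3, 3, 4]` → a = [3, 3, 4]
`b = a` → b = [3, 3, 4] (same object as a)
`a += [94, 88]` → a = [3, 3, 4, 94, 88] (same object as b); b = [3, 3, 4, 94, 88] (same object as a)
`print(b)` → prints [3, 3, 4, 94, 88]
`x = (8, 8, 4)` → x = (8, 8, 4)
`y = x` → y = (8, 8, 4)
`x += (49, 14)` → x = (8, 8, 4, 49, 14)
`print(y)` → prints (8, 8, 4)

Answer:
[3, 3, 4, 94, 88]
(8, 8, 4)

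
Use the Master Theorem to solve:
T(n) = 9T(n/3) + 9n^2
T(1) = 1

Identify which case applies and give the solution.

a=9, b=3, f(n)=9n^2. log_3(9) = 2. Since c=2 = 2, Case 2 applies: T(n) = Θ(n^log_b(a) · log n) = O(n^2 log n).

Answer: O(n^2 log n) - Case 2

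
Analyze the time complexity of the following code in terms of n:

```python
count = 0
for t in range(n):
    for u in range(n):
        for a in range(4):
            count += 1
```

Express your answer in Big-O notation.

Each loop level contributes: n × n × 1. Multiplying the contributions gives O(n^2).

Answer: O(n^2)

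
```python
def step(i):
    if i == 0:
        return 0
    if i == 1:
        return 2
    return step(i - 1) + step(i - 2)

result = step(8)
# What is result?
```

Build up from base cases: step(0)=0, step(1)=2, step(2)=2, step(3)=4, step(4)=6, step(5)=10, step(6)=16, ..., step(8)=42

Answer: 42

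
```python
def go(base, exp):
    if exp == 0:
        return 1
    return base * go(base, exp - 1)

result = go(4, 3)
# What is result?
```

go(4, 3) = 4 * 4 * 4 = 64

Answer: 64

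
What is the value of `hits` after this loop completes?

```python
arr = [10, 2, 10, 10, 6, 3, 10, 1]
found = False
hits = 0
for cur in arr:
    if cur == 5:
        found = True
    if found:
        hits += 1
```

Count elements after first 5 in [10, 2, 10, 10, 6, 3, 10, 1]
`hits` takes the values: 0

Answer: 0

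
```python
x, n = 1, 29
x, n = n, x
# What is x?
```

Trace:
`x, n = 1, 29` → x = 1; n = 29
`x, n = n, x` → x = 29; n = 1
So x = 29

Answer: 29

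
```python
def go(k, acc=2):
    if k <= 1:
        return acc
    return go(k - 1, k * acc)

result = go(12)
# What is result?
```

Accumulator trace (n, acc): (12, 2) -> (11, 24) -> (10, 264) -> (9, 2640) -> (8, 23760) -> (7, 190080) -> (6, 1330560) -> (5, 7983360) -> (4, 39916800) -> (3, 159667200) -> (2, 479001600) -> (1, 958003200) -> return 958003200

Answer: 958003200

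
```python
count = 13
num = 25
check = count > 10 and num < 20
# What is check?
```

Trace:
`count = 13` → count = 13
`num = 25` → num = 25
`check = count > 10 and num < 20` → check = False
So check = False

Answer: False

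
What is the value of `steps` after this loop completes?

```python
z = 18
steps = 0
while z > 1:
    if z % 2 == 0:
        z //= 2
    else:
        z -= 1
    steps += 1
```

Steps to reduce 18 to 1
`steps` takes the values: 0 → 1 → 2 → 3 → 4 → 5

Answer: 5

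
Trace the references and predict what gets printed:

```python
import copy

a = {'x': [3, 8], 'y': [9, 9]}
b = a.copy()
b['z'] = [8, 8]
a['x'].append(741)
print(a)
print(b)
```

Key concept: shallow copy of dict with mutable values.
Step by step:
`a = {'x': [3, 8], 'y': [9, 9]}` → a = {'x': [3, 8], 'y': [9, 9]}
`b = a.copy()` → b = {'x': [3, 8], 'y': [9, 9]}
`b['z'] = [8, 8]` → b = {'x': [3, 8], 'y': [9, 9], 'z': [8, 8]}
`a['x'].append(741)` → a = {'x': [3, 8, 741], 'y': [9, 9]}; b = {'x': [3, 8, 741], 'y': [9, 9], 'z': [8, 8]}
`print(a)` → prints {'x': [3, 8, 741], 'y': [9, 9]}
`print(b)` → prints {'x': [3, 8, 741], 'y': [9, 9], 'z': [8, 8]}

Answer:
{'x': [3, 8, 741], 'y': [9, 9]}
{'x': [3, 8, 741], 'y': [9, 9], 'z': [8, 8]}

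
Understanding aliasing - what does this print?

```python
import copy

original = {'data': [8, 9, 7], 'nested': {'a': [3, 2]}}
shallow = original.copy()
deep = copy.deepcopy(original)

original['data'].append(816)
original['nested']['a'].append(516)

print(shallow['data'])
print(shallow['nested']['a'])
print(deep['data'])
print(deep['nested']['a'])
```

Key concept: comparing shallow vs deep copy.
Step by step:
`original = {'data': [8, 9, 7], 'nested': {'a': [3, 2]}}` → original = {'data': [8, 9, 7], 'nested': {'a': [3, 2]}}
`shallow = original.copy()` → shallow = {'data': [8, 9, 7], 'nested': {'a': [3, 2]}}
`deep = copy.deepcopy(original)` → deep = {'data': [8, 9, 7], 'nested': {'a': [3, 2]}}
`original['data'].append(816)` → original = {'data': [8, 9, 7, 816], 'nested': {'a': [3, 2]}}; shallow = {'data': [8, 9, 7, 816], 'nested': {'a': [3, 2]}}
`original['nested']['a'].append(516)` → original = {'data': [8, 9, 7, 816], 'nested': {'a': [3, 2, 516]}}; shallow = {'data': [8, 9, 7, 816], 'nested': {'a': [3, 2, 516]}}
`print(shallow['data'])` → prints [8, 9, 7, 816]
`print(shallow['nested']['a'])` → prints [3, 2, 516]
`print(deep['data'])` → prints [8, 9, 7]
`print(deep['nested']['a'])` → prints [3, 2]

Answer:
[8, 9, 7, 816]
[3, 2, 516]
[8, 9, 7]
[3, 2]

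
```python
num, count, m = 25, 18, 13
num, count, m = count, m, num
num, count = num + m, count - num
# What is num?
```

Trace:
`num, count, m = 25, 18, 13` → num = 25; count = 18; m = 13
`num, count, m = count, m, num` → num = 18; count = 13; m = 25
`num, count = num + m, count - num` → num = 43; count = -5
So num = 43

Answer: 43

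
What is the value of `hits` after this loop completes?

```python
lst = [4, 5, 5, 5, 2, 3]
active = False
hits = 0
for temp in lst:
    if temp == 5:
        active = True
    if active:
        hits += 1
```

Count elements after first 5 in [4, 5, 5, 5, 2, 3]
`hits` takes the values: 0 → 1 → 2 → 3 → 4 → 5

Answer: 5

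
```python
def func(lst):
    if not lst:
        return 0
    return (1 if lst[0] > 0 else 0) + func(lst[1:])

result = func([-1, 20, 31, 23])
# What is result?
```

Count of positive elements in [-1, 20, 31, 23] = 3

Answer: 3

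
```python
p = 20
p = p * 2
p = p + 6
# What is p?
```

Trace:
`p = 20` → p = 20
`p = p * 2` → p = 40
`p = p + 6` → p = 46
So p = 46

Answer: 46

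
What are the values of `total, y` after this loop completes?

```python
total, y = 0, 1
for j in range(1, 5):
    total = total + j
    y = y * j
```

Sum and factorial of 1 to 4
`total, y` takes the values: (0, 1) → (1, 1) → (3, 1) → (3, 2) → (6, 2) → (6, 6) → (10, 6) → (10, 24)

Answer: 10, 24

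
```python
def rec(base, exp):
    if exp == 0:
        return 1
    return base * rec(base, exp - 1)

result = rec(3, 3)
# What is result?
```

rec(3, 3) = 3 * 3 * 3 = 27

Answer: 27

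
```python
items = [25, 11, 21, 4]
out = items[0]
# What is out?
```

Trace:
`items = [25, 11, 21, 4]` → items = [25, 11, 21, 4]
`out = items[0]` → out = 25
So out = 25

Answer: 25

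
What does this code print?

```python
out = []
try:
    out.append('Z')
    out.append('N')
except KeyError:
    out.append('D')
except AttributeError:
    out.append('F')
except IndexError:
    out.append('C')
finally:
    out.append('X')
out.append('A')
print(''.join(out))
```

Execution trace: 'Z' (try body) → 'N' (try body, no exception) → 'X' (finally) → 'A' (after the try/except). Output: ZNXA

Answer: ZNXA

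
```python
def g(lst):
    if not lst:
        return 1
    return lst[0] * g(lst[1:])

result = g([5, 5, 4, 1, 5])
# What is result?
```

Product over [5, 5, 4, 1, 5] = 5 * 5 * 4 * 1 * 5 = 500

Answer: 500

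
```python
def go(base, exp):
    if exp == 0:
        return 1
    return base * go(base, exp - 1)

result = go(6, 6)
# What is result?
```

go(6, 6) = 6 * 6 * 6 * 6 * 6 * 6 = 46656

Answer: 46656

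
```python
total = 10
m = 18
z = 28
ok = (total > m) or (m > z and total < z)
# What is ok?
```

Trace:
`total = 10` → total = 10
`m = 18` → m = 18
`z = 28` → z = 28
`ok = (total > m) or (m > z and total < z)` → ok = False
So ok = False

Answer: False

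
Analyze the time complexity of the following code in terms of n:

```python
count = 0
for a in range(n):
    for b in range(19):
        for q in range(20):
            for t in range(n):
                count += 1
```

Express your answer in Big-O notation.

Each loop level contributes: n × 1 × 1 × n. Multiplying the contributions gives O(n^2).

Answer: O(n^2)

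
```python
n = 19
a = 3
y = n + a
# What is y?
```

Trace:
`n = 19` → n = 19
`a = 3` → a = 3
`y = n + a` → y = 22
So y = 22

Answer: 22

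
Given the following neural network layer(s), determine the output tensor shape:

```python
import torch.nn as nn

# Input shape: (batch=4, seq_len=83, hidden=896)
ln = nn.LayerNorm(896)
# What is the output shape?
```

Input: (4, 83, 896) -> Output: (4, 83, 896)

Answer: (4, 83, 896)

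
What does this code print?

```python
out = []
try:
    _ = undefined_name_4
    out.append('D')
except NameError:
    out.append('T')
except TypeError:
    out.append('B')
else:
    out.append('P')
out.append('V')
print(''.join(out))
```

Execution trace: 'T' (except NameError) → 'V' (after the try/except). Output: TV

Answer: TV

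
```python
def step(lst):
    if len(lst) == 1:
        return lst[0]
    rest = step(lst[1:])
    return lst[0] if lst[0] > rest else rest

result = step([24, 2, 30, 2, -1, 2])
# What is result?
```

Recursive max over [24, 2, 30, 2, -1, 2] = 30

Answer: 30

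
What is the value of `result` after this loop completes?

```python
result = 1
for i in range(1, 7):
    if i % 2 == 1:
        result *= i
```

Product of odd numbers 1 to 6
`result` takes the values: 1 → 3 → 15

Answer: 15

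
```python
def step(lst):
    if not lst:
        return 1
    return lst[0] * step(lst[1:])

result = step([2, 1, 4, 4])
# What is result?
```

Product over [2, 1, 4, 4] = 2 * 1 * 4 * 4 = 32

Answer: 32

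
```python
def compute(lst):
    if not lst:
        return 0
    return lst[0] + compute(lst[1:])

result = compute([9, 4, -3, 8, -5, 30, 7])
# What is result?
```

9 + 4 + (-3) + 8 + (-5) + 30 + 7 + 0 = 50

Answer: 50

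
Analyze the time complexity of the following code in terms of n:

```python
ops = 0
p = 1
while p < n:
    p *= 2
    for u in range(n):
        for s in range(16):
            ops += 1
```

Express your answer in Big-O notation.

Each loop level contributes: log n × n × 1. Multiplying the contributions gives O(n log n).

Answer: O(n log n)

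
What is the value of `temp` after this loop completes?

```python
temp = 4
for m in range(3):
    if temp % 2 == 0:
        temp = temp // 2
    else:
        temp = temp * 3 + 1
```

Collatz-style transformation from 4
`temp` takes the values: 4 → 2 → 1 → 4

Answer: 4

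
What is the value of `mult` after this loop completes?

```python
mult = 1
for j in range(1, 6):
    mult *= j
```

5! = 120
`mult` takes the values: 1 → 2 → 6 → 24 → 120

Answer: 120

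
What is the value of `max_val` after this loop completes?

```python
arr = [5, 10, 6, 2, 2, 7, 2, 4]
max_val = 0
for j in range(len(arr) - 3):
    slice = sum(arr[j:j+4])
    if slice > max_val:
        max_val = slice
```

Max sum of 4-element window in [5, 10, 6, 2, 2, 7, 2, 4]
`max_val` takes the values: 0 → 23

Answer: 23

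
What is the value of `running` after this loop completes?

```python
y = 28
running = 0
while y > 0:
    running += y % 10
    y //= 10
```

Sum digits of 28
`running` takes the values: 0 → 8 → 10

Answer: 10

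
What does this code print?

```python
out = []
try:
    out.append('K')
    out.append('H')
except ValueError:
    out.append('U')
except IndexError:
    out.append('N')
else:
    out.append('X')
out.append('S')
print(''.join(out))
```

Execution trace: 'K' (try body) → 'H' (try body, no exception) → 'X' (else) → 'S' (after the try/except). Output: KHXS

Answer: KHXS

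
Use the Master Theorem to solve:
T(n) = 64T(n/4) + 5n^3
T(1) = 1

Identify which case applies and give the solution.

a=64, b=4, f(n)=5n^3. log_4(64) = 3. Since c=3 = 3, Case 2 applies: T(n) = Θ(n^log_b(a) · log n) = O(n^3 log n).

Answer: O(n^3 log n) - Case 2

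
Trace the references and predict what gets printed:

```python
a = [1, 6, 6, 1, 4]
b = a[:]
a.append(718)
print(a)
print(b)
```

Key concept: slice [:] creates copy.
Step by step:
`a = [1, 6, 6, 1, 4]` → a = [1, 6, 6, 1, 4]
`b = a[:]` → b = [1, 6, 6, 1, 4]
`a.append(718)` → a = [1, 6, 6, 1, 4, 718]
`print(a)` → prints [1, 6, 6, 1, 4, 718]
`print(b)` → prints [1, 6, 6, 1, 4]

Answer:
[1, 6, 6, 1, 4, 718]
[1, 6, 6, 1, 4]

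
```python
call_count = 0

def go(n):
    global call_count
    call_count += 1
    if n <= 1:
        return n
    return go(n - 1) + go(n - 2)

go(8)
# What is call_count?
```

Calls(n) = 1 + Calls(n-1) + Calls(n-2); Calls(0)=Calls(1)=1. For n=8 this gives 67.

Answer: 67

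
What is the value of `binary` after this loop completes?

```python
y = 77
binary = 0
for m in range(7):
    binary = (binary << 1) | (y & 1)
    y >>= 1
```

Reverse lowest 7 bits of 77
`binary` takes the values: 0 → 1 → 2 → 5 → 11 → 22 → 44 → 89

Answer: 89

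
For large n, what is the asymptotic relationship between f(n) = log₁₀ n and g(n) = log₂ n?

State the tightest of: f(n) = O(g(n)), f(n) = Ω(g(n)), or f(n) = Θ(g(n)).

log₁₀ n vs log₂ n: f(n) = Θ(g(n)) — they are asymptotically equivalent (log bases differ by a constant factor).

Answer: f(n) = Θ(g(n)) — they are asymptotically equivalent (log bases differ by a constant factor).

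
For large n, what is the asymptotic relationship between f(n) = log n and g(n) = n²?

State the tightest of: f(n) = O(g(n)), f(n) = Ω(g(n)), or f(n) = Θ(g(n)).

log n vs n²: f(n) = O(g(n)) but not Ω(g(n)) — n² grows strictly faster than log n.

Answer: f(n) = O(g(n)) but not Ω(g(n)) — n² grows strictly faster than log n.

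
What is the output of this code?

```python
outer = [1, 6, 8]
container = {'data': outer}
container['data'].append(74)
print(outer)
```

Key concept: dict holds reference to list.
Step by step:
`outer = [1, 6, 8]` → outer = [1, 6, 8]
`container = {'data': outer}` → container = {'data': [1, 6, 8]}
`container['data'].append(74)` → outer = [1, 6, 8, 74]; container = {'data': [1, 6, 8, 74]}
`print(outer)` → prints [1, 6, 8, 74]

Answer: [1, 6, 8, 74]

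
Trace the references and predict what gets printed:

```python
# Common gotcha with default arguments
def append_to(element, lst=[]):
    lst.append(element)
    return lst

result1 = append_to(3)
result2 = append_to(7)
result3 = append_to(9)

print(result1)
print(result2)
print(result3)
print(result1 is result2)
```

Key concept: mutable default argument gotcha.
Step by step:
`result1 = append_to(3)` → result1 = [3]
`result2 = append_to(7)` → result1 = [3, 7] (same object as result2); result2 = [3, 7] (same object as result1)
`result3 = append_to(9)` → result1 = [3, 7, 9] (same object as result2, result3); result2 = [3, 7, 9] (same object as result1, result3); result3 = [3, 7, 9] (same object as result1, result2)
`print(result1)` → prints [3, 7, 9]
`print(result2)` → prints [3, 7, 9]
`print(result3)` → prints [3, 7, 9]
`print(result1 is result2)` → prints True

Answer:
[3, 7, 9]
[3, 7, 9]
[3, 7, 9]
True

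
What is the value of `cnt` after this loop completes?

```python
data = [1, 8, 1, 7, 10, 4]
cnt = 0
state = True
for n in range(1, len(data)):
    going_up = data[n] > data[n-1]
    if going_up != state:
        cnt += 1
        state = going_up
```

Count direction changes in [1, 8, 1, 7, 10, 4]
`cnt` takes the values: 0 → 1 → 2 → 3

Answer: 3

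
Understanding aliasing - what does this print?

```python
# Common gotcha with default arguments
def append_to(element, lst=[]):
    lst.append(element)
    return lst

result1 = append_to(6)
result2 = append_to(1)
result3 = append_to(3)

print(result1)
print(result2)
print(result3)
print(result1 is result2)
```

Key concept: mutable default argument gotcha.
Step by step:
`result1 = append_to(6)` → result1 = [6]
`result2 = append_to(1)` → result1 = [6, 1] (same object as result2); result2 = [6, 1] (same object as result1)
`result3 = append_to(3)` → result1 = [6, 1, 3] (same object as result2, result3); result2 = [6, 1, 3] (same object as result1, result3); result3 = [6, 1, 3] (same object as result1, result2)
`print(result1)` → prints [6, 1, 3]
`print(result2)` → prints [6, 1, 3]
`print(result3)` → prints [6, 1, 3]
`print(result1 is result2)` → prints True

Answer:
[6, 1, 3]
[6, 1, 3]
[6, 1, 3]
True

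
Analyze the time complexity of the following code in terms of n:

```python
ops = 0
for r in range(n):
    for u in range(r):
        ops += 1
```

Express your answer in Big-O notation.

Each loop level contributes: n × n. Multiplying the contributions gives O(n^2).

Answer: O(n^2)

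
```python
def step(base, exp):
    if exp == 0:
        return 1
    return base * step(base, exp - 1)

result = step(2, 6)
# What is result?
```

step(2, 6) = 2 * 2 * 2 * 2 * 2 * 2 = 64

Answer: 64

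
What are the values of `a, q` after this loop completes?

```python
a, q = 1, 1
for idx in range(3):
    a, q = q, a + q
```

Fibonacci: after 3 iterations
`a, q` takes the values: (1, 1) → (1, 2) → (2, 3) → (3, 5)

Answer: 3, 5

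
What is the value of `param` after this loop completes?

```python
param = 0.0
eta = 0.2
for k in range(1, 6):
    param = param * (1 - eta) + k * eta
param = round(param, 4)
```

Moving average with lr=0.2
`param` takes the values: 0.0 → 0.2 → 0.56 → 1.048 → 1.6384 → 2.31072 → 2.3107

Answer: 2.3107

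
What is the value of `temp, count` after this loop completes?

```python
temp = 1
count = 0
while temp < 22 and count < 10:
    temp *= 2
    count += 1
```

Double until >= 22 or 10 iterations
`temp, count` takes the values: (1, 0) → (2, 0) → (2, 1) → (4, 1) → (4, 2) → (8, 2) → (8, 3) → (16, 3) → (16, 4) → (32, 4) → (32, 5)

Answer: 32, 5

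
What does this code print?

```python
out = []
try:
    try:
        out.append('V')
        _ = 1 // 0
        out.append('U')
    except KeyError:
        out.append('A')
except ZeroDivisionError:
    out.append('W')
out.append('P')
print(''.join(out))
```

Execution trace: 'V' (try body) → 'W' (outer except ZeroDivisionError) → 'P' (after the try/except). Output: VWP

Answer: VWP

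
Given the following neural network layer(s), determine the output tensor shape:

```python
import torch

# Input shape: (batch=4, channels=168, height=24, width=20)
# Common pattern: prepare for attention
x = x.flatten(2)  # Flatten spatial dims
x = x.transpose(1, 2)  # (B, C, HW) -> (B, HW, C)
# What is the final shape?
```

Input: (4, 168, 24, 20) -> after flatten(2): (4, 168, 480) -> Output: (4, 480, 168)

Answer: (4, 480, 168)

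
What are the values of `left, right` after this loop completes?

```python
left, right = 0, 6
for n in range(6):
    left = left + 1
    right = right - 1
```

left goes 0→6, right goes 6→0
`left, right` takes the values: (0, 6) → (1, 6) → (1, 5) → (2, 5) → (2, 4) → (3, 4) → (3, 3) → (4, 3) → (4, 2) → (5, 2) → (5, 1) → (6, 1) → (6, 0)

Answer: 6, 0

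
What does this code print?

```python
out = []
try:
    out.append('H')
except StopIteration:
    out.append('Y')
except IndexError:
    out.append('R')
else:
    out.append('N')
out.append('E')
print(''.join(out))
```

Execution trace: 'H' (try body, no exception) → 'N' (else) → 'E' (after the try/except). Output: HNE

Answer: HNE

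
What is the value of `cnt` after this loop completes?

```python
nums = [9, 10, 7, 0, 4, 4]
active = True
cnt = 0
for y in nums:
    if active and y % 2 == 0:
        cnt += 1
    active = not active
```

Count even values at even positions
`cnt` takes the values: 0 → 1

Answer: 1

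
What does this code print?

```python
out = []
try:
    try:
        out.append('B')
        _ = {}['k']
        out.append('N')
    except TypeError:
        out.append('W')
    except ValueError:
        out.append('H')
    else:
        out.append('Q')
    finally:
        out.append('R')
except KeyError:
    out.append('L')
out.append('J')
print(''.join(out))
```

Execution trace: 'B' (try body) → 'R' (finally) → 'L' (outer except KeyError) → 'J' (after the try/except). Output: BRLJ

Answer: BRLJ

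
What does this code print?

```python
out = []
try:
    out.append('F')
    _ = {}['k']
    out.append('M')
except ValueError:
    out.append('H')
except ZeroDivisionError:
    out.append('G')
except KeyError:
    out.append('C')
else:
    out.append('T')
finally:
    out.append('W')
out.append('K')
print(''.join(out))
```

Execution trace: 'F' (try body) → 'C' (except KeyError) → 'W' (finally) → 'K' (after the try/except). Output: FCWK

Answer: FCWK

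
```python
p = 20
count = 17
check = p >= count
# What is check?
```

Trace:
`p = 20` → p = 20
`count = 17` → count = 17
`check = p >= count` → check = True
So check = True

Answer: True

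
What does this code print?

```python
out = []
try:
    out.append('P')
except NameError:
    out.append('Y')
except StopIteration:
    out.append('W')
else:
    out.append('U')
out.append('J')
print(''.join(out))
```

Execution trace: 'P' (try body, no exception) → 'U' (else) → 'J' (after the try/except). Output: PUJ

Answer: PUJ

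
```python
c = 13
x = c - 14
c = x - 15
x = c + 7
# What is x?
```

Trace:
`c = 13` → c = 13
`x = c - 14` → x = -1
`c = x - 15` → c = -16
`x = c + 7` → x = -9
So x = -9

Answer: -9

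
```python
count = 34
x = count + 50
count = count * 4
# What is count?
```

Trace:
`count = 34` → count = 34
`x = count + 50` → x = 84
`count = count * 4` → count = 136
So count = 136

Answer: 136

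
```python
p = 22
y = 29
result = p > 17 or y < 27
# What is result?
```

Trace:
`p = 22` → p = 22
`y = 29` → y = 29
`result = p > 17 or y < 27` → result = True
So result = True

Answer: True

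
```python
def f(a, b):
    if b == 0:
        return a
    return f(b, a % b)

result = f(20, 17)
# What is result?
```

f(20, 17) -> f(17, 3) -> f(3, 2) -> f(2, 1) -> f(1, 0) -> 1

Answer: 1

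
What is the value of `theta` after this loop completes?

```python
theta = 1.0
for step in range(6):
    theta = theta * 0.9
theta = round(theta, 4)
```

Exponential decay: 1.0 * 0.9^6
`theta` takes the values: 1.0 → 0.9 → 0.81 → 0.729 → 0.6561 → 0.59049 → 0.531441 → 0.5314

Answer: 0.5314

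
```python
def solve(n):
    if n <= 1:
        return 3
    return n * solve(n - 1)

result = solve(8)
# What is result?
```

solve(8) = 8 * 7 * 6 * 5 * 4 * 3 * 2 * 3 = 120960

Answer: 120960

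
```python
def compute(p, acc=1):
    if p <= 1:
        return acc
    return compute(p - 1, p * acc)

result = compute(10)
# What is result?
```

Accumulator trace (n, acc): (10, 1) -> (9, 10) -> (8, 90) -> (7, 720) -> (6, 5040) -> (5, 30240) -> (4, 151200) -> (3, 604800) -> (2, 1814400) -> (1, 3628800) -> return 3628800

Answer: 3628800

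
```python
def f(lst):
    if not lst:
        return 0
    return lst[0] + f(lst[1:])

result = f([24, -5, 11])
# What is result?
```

24 + (-5) + 11 + 0 = 30

Answer: 30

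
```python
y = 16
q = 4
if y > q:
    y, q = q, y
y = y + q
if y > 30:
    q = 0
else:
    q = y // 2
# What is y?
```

Trace:
`y = 16` → y = 16
`q = 4` → q = 4
`if y > q: ...` → y > q is True → y = 4; q = 16
`y = y + q` → y = 20
`if y > 30: ...` → y > 30 is False, take else branch → q = 10
So y = 20

Answer: 20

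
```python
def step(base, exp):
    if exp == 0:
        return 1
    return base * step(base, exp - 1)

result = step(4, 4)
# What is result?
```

step(4, 4) = 4 * 4 * 4 * 4 = 256

Answer: 256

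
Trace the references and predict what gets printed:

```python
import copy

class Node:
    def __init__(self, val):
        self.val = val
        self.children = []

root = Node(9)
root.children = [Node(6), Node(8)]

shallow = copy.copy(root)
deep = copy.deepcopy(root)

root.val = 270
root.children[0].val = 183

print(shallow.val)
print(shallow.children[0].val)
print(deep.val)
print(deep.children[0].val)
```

Key concept: deep copy with custom objects.
Step by step:
`root = Node(9)` → root = Node(val=9, children=[])
`root.children = [Node(6), Node(8)]` → root = Node(val=9, children=[Node(val=6, children=[]), Node(val=8, children=[])])
`shallow = copy.copy(root)` → shallow = Node(val=9, children=[Node(val=6, children=[]), Node(val=8, children=[])])
`deep = copy.deepcopy(root)` → deep = Node(val=9, children=[Node(val=6, children=[]), Node(val=8, children=[])])
`root.val = 270` → root = Node(val=270, children=[Node(val=6, children=[]), Node(val=8, children=[])])
`root.children[0].val = 183` → root = Node(val=270, children=[Node(val=183, children=[]), Node(val=8, children=[])]); shallow = Node(val=9, children=[Node(val=183, children=[]), Node(val=8, children=[])])
`print(shallow.val)` → prints 9
`print(shallow.children[0].val)` → prints 183
`print(deep.val)` → prints 9
`print(deep.children[0].val)` → prints 6

Answer:
9
183
9
6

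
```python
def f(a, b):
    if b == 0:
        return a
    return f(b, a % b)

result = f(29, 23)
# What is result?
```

f(29, 23) -> f(23, 6) -> f(6, 5) -> f(5, 1) -> f(1, 0) -> 1

Answer: 1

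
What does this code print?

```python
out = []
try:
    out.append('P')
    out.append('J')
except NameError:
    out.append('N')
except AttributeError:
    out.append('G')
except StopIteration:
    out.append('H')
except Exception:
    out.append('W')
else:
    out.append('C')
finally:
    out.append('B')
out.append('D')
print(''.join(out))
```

Execution trace: 'P' (try body) → 'J' (try body, no exception) → 'C' (else) → 'B' (finally) → 'D' (after the try/except). Output: PJCBD

Answer: PJCBD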